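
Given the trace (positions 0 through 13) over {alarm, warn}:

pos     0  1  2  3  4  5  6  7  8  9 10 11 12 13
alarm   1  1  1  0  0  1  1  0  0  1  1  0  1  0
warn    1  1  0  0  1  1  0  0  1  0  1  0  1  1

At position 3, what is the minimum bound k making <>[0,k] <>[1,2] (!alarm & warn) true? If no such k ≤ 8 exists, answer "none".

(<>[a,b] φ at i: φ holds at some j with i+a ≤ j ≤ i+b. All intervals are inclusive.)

0

Scan j = 3,4,… for <>[1,2] (!alarm & warn):
  j=3: holds
First hit at j=3, so smallest k = 3-3 = 0.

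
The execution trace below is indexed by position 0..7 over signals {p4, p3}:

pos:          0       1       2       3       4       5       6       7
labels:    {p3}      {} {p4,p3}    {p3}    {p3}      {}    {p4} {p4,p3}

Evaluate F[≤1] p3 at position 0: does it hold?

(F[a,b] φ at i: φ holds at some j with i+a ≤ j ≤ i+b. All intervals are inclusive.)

True

Check p3 at each j in [0,1]:
  j=0: true
  j=1: false
Found at j=0 → formula holds.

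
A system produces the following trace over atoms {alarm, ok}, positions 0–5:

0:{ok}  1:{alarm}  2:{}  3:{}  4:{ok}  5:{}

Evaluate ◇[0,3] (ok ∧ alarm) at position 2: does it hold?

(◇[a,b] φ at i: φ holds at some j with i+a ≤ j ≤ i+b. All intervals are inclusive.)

No

Check (ok ∧ alarm) at each j in [2,5]:
  j=2: false
  j=3: false
  j=4: false
  j=5: false
No position in the window satisfies it → formula fails.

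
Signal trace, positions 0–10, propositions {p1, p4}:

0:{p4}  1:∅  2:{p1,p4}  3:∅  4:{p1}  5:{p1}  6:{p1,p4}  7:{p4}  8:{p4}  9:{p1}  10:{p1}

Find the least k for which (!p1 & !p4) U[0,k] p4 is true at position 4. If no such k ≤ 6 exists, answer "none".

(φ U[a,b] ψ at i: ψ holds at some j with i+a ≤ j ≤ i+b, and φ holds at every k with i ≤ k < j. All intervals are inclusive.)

Need earliest j ≥ 4 with p4, and (!p1 & !p4) at every k in [4,j-1].
  j=4: rhs fails.
  j=5: rhs fails.
  j=6: rhs holds but lhs fails at k=4.
  j=7: rhs holds but lhs fails at k=4.
  j=8: rhs holds but lhs fails at k=4.
  j=9: rhs fails.
  j=10: rhs fails.
No witness within the range → none.

none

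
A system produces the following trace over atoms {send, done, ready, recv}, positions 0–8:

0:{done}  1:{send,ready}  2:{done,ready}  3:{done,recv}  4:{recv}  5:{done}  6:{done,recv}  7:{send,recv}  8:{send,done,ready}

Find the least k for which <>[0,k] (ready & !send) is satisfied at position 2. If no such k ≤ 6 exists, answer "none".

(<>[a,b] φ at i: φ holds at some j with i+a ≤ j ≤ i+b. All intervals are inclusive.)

Scan j = 2,3,… for (ready & !send):
  j=2: holds
First hit at j=2, so smallest k = 2-2 = 0.

0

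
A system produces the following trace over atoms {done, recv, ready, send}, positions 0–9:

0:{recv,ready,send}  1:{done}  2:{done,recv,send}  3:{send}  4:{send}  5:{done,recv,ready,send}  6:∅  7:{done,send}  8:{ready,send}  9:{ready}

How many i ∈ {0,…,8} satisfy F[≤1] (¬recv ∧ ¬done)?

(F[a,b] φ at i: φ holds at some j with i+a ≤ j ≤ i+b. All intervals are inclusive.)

7

Evaluate at each i in [0,8]:
  i=0: ✗ (none in [0,1])
  i=1: ✗ (none in [1,2])
  i=2: ✓ (witness j=3)
  i=3: ✓ (witness j=3)
  i=4: ✓ (witness j=4)
  i=5: ✓ (witness j=6)
  i=6: ✓ (witness j=6)
  i=7: ✓ (witness j=8)
  i=8: ✓ (witness j=8)
Positions where it holds: {2, 3, 4, 5, 6, 7, 8} → 7.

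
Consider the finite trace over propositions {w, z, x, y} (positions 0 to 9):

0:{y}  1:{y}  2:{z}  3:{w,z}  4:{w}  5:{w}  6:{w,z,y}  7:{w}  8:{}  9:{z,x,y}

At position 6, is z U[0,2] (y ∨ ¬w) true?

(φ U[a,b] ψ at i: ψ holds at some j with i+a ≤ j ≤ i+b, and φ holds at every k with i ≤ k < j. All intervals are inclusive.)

Yes

Need some j in [6,8] with (y ∨ ¬w), and z at every k in [6,j-1].
  j=6: (y ∨ ¬w) holds; no prefix to check → satisfied.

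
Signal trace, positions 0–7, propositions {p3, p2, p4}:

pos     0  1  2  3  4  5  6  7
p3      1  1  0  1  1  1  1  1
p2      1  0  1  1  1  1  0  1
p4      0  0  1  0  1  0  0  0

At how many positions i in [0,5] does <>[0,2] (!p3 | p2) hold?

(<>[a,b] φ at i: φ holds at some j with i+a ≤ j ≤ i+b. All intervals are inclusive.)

Evaluate at each i in [0,5]:
  i=0: ✓ (witness j=0)
  i=1: ✓ (witness j=2)
  i=2: ✓ (witness j=2)
  i=3: ✓ (witness j=3)
  i=4: ✓ (witness j=4)
  i=5: ✓ (witness j=5)
Positions where it holds: {0, 1, 2, 3, 4, 5} → 6.

6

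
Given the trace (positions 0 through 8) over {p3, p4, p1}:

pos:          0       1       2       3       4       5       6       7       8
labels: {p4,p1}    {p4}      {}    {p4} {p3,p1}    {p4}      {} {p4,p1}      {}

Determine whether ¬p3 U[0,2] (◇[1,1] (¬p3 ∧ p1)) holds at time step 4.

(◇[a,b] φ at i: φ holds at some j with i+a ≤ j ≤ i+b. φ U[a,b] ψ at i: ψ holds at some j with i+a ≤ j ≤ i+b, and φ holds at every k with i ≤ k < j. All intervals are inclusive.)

No

Need some j in [4,6] with ◇[1,1] (¬p3 ∧ p1), and ¬p3 at every k in [4,j-1].
  j=4: ◇[1,1] (¬p3 ∧ p1) — fails (none in [5,5]).
  j=5: ◇[1,1] (¬p3 ∧ p1) — fails (none in [6,6]).
  j=6: ◇[1,1] (¬p3 ∧ p1) holds, but ¬p3 fails at k=4 → not this j.
No j in the window works → until fails.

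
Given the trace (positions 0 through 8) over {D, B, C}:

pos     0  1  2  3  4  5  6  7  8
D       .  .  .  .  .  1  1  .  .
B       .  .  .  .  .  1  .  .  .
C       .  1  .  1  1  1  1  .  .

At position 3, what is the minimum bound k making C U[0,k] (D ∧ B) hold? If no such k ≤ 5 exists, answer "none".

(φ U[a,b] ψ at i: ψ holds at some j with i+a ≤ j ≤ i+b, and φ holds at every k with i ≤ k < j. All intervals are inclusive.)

Need earliest j ≥ 3 with (D ∧ B), and C at every k in [3,j-1].
  j=3: rhs fails.
  j=4: rhs fails.
  j=5: rhs holds; lhs holds on [3,4]. k = 2.

2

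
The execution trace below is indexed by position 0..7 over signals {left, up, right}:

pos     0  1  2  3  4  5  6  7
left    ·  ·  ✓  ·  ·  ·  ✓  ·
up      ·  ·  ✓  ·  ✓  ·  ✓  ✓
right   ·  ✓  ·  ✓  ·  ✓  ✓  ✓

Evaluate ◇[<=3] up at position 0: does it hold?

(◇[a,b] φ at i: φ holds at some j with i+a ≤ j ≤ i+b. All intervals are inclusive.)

Check up at each j in [0,3]:
  j=0: false
  j=1: false
  j=2: true
  j=3: false
Found at j=2 → formula holds.

Yes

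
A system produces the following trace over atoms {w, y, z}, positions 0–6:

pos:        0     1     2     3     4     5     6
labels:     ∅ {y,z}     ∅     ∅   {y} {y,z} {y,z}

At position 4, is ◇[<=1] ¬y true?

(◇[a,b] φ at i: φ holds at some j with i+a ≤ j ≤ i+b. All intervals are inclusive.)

False

Check ¬y at each j in [4,5]:
  j=4: false
  j=5: false
No position in the window satisfies it → formula fails.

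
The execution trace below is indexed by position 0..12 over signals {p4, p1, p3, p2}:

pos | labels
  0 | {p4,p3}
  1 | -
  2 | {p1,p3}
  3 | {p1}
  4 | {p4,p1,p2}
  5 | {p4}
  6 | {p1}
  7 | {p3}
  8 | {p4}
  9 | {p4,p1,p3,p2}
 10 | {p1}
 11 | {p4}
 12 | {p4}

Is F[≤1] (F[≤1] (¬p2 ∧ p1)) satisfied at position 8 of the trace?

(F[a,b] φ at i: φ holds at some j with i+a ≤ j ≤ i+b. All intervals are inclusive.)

Yes

Check F[≤1] (¬p2 ∧ p1) at each j in [8,9]:
  j=8: fails (none in [8,9])
  j=9: holds (witness at 10)
Found at j=9 → formula holds.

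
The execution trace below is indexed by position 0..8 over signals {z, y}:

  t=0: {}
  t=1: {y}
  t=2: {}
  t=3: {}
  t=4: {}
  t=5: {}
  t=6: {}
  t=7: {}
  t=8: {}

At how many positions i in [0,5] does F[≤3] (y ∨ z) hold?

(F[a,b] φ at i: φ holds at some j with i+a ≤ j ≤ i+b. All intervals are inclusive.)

2

Evaluate at each i in [0,5]:
  i=0: ✓ (witness j=1)
  i=1: ✓ (witness j=1)
  i=2: ✗ (none in [2,5])
  i=3: ✗ (none in [3,6])
  i=4: ✗ (none in [4,7])
  i=5: ✗ (none in [5,8])
Positions where it holds: {0, 1} → 2.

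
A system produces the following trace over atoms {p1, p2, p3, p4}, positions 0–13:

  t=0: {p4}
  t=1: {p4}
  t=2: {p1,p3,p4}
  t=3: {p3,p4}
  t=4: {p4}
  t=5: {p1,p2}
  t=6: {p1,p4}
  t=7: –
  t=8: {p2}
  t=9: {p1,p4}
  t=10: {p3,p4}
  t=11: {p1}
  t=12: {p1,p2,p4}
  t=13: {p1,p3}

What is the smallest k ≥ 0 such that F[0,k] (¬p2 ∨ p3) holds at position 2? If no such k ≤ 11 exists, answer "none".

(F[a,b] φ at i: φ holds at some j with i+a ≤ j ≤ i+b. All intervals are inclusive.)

Scan j = 2,3,… for (¬p2 ∨ p3):
  j=2: holds
First hit at j=2, so smallest k = 2-2 = 0.

0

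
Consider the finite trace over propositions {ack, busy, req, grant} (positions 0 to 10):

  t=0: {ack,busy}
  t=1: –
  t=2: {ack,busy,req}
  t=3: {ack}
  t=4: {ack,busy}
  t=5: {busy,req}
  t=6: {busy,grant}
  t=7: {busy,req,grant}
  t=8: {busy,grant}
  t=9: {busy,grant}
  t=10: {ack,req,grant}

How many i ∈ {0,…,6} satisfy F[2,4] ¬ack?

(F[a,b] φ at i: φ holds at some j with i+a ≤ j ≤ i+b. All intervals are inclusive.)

Evaluate at each i in [0,6]:
  i=0: ✗ (none in [2,4])
  i=1: ✓ (witness j=5)
  i=2: ✓ (witness j=5)
  i=3: ✓ (witness j=5)
  i=4: ✓ (witness j=6)
  i=5: ✓ (witness j=7)
  i=6: ✓ (witness j=8)
Positions where it holds: {1, 2, 3, 4, 5, 6} → 6.

6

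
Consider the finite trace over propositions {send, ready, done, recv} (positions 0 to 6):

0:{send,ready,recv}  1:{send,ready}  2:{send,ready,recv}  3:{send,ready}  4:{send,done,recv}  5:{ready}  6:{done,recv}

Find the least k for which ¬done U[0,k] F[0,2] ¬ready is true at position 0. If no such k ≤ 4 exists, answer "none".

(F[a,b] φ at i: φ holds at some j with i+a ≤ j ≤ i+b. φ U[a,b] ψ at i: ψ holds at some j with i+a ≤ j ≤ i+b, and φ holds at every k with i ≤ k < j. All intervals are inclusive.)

Need earliest j ≥ 0 with F[0,2] ¬ready, and ¬done at every k in [0,j-1].
  j=0: rhs fails.
  j=1: rhs fails.
  j=2: rhs holds; lhs holds on [0,1]. k = 2.

2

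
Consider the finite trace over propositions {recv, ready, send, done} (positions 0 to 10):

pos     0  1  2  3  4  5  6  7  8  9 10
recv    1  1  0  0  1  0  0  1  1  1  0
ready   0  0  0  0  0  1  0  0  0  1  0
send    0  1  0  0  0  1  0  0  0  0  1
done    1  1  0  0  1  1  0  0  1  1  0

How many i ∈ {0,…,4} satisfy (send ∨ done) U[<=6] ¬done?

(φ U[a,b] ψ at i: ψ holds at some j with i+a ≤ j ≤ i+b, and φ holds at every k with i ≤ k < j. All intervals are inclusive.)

5

Evaluate at each i in [0,4]:
  i=0: ✓ (rhs at j=2; lhs holds on [0,1])
  i=1: ✓ (rhs at j=2; lhs holds on [1,1])
  i=2: ✓ (rhs at j=2)
  i=3: ✓ (rhs at j=3)
  i=4: ✓ (rhs at j=6; lhs holds on [4,5])
Positions where it holds: {0, 1, 2, 3, 4} → 5.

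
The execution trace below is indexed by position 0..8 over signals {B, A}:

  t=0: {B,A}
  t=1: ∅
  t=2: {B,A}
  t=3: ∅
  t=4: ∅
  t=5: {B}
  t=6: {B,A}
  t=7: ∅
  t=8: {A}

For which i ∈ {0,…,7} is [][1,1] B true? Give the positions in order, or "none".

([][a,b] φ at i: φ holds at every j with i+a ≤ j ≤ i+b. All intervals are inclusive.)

1, 4, 5

Evaluate at each i in [0,7]:
  i=0: ✗ (fails at j=1)
  i=1: ✓ (all of [2,2])
  i=2: ✗ (fails at j=3)
  i=3: ✗ (fails at j=4)
  i=4: ✓ (all of [5,5])
  i=5: ✓ (all of [6,6])
  i=6: ✗ (fails at j=7)
  i=7: ✗ (fails at j=8)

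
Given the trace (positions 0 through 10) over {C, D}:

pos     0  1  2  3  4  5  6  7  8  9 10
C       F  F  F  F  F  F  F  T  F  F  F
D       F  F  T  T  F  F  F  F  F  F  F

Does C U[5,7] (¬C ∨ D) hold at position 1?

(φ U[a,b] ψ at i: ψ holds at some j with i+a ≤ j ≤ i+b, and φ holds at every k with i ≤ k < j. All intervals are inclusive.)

Need some j in [6,8] with (¬C ∨ D), and C at every k in [1,j-1].
  j=6: (¬C ∨ D) holds, but C fails at k=1 → not this j.
  j=7: (¬C ∨ D) false.
  j=8: (¬C ∨ D) holds, but C fails at k=1 → not this j.
No j in the window works → until fails.

Does not hold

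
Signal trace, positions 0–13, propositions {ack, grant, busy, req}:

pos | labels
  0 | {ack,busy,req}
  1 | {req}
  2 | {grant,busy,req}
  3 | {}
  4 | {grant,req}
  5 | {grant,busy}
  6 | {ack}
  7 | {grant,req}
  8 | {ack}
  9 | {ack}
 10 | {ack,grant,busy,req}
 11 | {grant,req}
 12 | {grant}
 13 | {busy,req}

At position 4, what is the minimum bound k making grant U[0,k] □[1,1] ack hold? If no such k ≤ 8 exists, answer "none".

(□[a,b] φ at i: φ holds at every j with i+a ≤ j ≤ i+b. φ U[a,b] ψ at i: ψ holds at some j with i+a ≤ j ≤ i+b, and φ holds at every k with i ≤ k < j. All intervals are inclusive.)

1

Need earliest j ≥ 4 with □[1,1] ack, and grant at every k in [4,j-1].
  j=4: rhs fails.
  j=5: rhs holds; lhs holds on [4,4]. k = 1.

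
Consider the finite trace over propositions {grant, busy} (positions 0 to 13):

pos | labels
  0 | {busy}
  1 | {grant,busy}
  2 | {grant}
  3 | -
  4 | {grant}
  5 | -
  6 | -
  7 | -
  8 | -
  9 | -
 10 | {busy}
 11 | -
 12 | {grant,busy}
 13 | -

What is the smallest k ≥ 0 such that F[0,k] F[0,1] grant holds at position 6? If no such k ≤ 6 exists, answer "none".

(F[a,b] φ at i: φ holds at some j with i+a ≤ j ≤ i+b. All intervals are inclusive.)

Scan j = 6,7,… for F[0,1] grant:
  j=6: fails
  j=7: fails
  j=8: fails
  j=9: fails
  j=10: fails
  j=11: holds
First hit at j=11, so smallest k = 11-6 = 5.

5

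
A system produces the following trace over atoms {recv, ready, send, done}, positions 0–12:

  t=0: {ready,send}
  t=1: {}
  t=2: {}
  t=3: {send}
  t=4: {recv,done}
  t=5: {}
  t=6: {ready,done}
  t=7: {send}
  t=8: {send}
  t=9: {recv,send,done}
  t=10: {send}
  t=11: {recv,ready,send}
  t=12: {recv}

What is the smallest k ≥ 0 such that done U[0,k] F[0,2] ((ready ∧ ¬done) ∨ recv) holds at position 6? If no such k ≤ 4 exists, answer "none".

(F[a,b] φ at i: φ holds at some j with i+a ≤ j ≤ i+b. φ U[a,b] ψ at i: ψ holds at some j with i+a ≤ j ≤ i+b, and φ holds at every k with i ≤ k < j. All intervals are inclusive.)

Need earliest j ≥ 6 with F[0,2] ((ready ∧ ¬done) ∨ recv), and done at every k in [6,j-1].
  j=6: rhs fails.
  j=7: rhs holds; lhs holds on [6,6]. k = 1.

1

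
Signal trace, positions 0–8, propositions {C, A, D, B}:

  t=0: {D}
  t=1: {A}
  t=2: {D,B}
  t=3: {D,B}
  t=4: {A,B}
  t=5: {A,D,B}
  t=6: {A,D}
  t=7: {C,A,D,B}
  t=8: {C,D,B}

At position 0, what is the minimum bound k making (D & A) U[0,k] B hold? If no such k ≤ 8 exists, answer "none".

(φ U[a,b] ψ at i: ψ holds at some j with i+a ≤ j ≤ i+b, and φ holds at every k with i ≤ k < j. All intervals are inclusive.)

none

Need earliest j ≥ 0 with B, and (D & A) at every k in [0,j-1].
  j=0: rhs fails.
  j=1: rhs fails.
  j=2: rhs holds but lhs fails at k=0.
  j=3: rhs holds but lhs fails at k=0.
  j=4: rhs holds but lhs fails at k=0.
  j=5: rhs holds but lhs fails at k=0.
  j=6: rhs fails.
  j=7: rhs holds but lhs fails at k=0.
  j=8: rhs holds but lhs fails at k=0.
No witness within the range → none.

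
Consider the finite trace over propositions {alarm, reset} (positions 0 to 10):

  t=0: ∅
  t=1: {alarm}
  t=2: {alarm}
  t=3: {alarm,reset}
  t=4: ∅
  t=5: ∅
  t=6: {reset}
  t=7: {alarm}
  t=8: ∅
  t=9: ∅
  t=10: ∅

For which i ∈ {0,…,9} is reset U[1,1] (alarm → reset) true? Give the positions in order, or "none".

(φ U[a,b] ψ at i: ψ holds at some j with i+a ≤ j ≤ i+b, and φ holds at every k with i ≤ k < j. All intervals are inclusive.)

3

Evaluate at each i in [0,9]:
  i=0: ✗ (no rhs in [1,1])
  i=1: ✗ (no rhs in [2,2])
  i=2: ✗ (lhs fails at k=2 before rhs at j=3)
  i=3: ✓ (rhs at j=4; lhs holds on [3,3])
  i=4: ✗ (lhs fails at k=4 before rhs at j=5)
  i=5: ✗ (lhs fails at k=5 before rhs at j=6)
  i=6: ✗ (no rhs in [7,7])
  i=7: ✗ (lhs fails at k=7 before rhs at j=8)
  i=8: ✗ (lhs fails at k=8 before rhs at j=9)
  i=9: ✗ (lhs fails at k=9 before rhs at j=10)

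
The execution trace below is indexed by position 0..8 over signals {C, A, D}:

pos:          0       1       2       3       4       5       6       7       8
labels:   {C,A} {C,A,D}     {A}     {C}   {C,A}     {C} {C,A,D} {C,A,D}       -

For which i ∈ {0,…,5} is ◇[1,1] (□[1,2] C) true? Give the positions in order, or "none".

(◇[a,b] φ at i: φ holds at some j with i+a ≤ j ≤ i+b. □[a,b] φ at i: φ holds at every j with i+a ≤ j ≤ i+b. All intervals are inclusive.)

Evaluate at each i in [0,5]:
  i=0: ✗ (none in [1,1])
  i=1: ✓ (witness j=2)
  i=2: ✓ (witness j=3)
  i=3: ✓ (witness j=4)
  i=4: ✓ (witness j=5)
  i=5: ✗ (none in [6,6])

1, 2, 3, 4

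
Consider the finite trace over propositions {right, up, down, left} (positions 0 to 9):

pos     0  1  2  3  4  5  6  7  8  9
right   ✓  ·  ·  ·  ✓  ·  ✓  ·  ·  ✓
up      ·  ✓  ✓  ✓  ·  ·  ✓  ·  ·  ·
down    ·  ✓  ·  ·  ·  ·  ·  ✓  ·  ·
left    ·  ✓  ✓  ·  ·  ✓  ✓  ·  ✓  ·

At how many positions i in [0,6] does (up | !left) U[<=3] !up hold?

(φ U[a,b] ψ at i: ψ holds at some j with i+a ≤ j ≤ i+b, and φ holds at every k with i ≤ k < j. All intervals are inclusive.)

7

Evaluate at each i in [0,6]:
  i=0: ✓ (rhs at j=0)
  i=1: ✓ (rhs at j=4; lhs holds on [1,3])
  i=2: ✓ (rhs at j=4; lhs holds on [2,3])
  i=3: ✓ (rhs at j=4; lhs holds on [3,3])
  i=4: ✓ (rhs at j=4)
  i=5: ✓ (rhs at j=5)
  i=6: ✓ (rhs at j=7; lhs holds on [6,6])
Positions where it holds: {0, 1, 2, 3, 4, 5, 6} → 7.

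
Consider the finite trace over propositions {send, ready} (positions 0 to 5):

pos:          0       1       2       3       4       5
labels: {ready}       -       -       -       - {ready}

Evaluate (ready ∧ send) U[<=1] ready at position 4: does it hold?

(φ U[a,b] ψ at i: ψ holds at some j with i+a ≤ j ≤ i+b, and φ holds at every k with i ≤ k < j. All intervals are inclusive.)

Need some j in [4,5] with ready, and (ready ∧ send) at every k in [4,j-1].
  j=4: ready false.
  j=5: ready holds, but (ready ∧ send) fails at k=4 → not this j.
No j in the window works → until fails.

Does not hold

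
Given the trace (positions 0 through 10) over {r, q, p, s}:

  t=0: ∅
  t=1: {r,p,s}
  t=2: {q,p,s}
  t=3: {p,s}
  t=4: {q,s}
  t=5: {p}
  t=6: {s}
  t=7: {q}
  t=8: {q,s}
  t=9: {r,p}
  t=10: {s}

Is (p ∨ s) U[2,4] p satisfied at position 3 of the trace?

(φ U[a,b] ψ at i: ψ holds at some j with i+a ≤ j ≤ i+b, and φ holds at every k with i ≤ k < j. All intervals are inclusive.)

Yes

Need some j in [5,7] with p, and (p ∨ s) at every k in [3,j-1].
  j=5: p holds; (p ∨ s) holds at every k in [3,4] → satisfied.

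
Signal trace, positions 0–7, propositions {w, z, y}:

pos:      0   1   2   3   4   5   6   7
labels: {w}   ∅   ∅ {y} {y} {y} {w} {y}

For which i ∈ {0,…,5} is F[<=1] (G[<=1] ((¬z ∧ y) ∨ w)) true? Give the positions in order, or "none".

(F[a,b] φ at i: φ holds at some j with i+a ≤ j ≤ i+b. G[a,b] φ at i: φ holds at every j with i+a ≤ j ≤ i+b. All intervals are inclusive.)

Evaluate at each i in [0,5]:
  i=0: ✗ (none in [0,1])
  i=1: ✗ (none in [1,2])
  i=2: ✓ (witness j=3)
  i=3: ✓ (witness j=3)
  i=4: ✓ (witness j=4)
  i=5: ✓ (witness j=5)

2, 3, 4, 5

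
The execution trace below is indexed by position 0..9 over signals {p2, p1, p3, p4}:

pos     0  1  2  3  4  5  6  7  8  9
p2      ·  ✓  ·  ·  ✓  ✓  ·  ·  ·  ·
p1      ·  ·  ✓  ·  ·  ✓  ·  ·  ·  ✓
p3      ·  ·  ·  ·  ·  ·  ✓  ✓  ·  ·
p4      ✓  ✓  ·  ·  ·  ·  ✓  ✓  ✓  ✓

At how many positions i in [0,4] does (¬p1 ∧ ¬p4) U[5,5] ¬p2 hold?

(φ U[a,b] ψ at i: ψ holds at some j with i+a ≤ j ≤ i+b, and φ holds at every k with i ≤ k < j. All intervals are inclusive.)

Evaluate at each i in [0,4]:
  i=0: ✗ (no rhs in [5,5])
  i=1: ✗ (lhs fails at k=1 before rhs at j=6)
  i=2: ✗ (lhs fails at k=2 before rhs at j=7)
  i=3: ✗ (lhs fails at k=5 before rhs at j=8)
  i=4: ✗ (lhs fails at k=5 before rhs at j=9)
Positions where it holds: {} → 0.

0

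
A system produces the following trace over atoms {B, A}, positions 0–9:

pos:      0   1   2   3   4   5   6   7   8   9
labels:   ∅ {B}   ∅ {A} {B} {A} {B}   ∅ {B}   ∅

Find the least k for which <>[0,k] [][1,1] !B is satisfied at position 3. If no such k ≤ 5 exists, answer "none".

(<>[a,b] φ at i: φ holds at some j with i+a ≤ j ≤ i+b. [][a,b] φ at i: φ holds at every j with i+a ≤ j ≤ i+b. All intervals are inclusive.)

1

Scan j = 3,4,… for [][1,1] !B:
  j=3: fails
  j=4: holds
First hit at j=4, so smallest k = 4-3 = 1.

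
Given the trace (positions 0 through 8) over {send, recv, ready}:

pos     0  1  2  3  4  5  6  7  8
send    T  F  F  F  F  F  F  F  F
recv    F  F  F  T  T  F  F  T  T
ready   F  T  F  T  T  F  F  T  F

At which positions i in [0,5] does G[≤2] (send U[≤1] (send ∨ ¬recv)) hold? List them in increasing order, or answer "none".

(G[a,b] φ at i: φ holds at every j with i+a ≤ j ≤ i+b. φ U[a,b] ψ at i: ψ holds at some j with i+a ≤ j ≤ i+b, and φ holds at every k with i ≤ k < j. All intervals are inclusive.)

0

Evaluate at each i in [0,5]:
  i=0: ✓ (all of [0,2])
  i=1: ✗ (fails at j=3)
  i=2: ✗ (fails at j=3)
  i=3: ✗ (fails at j=3)
  i=4: ✗ (fails at j=4)
  i=5: ✗ (fails at j=7)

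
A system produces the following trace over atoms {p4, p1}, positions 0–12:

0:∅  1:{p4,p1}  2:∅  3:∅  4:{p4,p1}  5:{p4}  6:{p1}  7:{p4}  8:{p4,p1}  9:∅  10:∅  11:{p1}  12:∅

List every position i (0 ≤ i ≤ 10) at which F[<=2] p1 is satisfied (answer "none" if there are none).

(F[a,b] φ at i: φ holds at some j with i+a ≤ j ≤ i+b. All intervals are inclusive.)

0, 1, 2, 3, 4, 5, 6, 7, 8, 9, 10

Evaluate at each i in [0,10]:
  i=0: ✓ (witness j=1)
  i=1: ✓ (witness j=1)
  i=2: ✓ (witness j=4)
  i=3: ✓ (witness j=4)
  i=4: ✓ (witness j=4)
  i=5: ✓ (witness j=6)
  i=6: ✓ (witness j=6)
  i=7: ✓ (witness j=8)
  i=8: ✓ (witness j=8)
  i=9: ✓ (witness j=11)
  i=10: ✓ (witness j=11)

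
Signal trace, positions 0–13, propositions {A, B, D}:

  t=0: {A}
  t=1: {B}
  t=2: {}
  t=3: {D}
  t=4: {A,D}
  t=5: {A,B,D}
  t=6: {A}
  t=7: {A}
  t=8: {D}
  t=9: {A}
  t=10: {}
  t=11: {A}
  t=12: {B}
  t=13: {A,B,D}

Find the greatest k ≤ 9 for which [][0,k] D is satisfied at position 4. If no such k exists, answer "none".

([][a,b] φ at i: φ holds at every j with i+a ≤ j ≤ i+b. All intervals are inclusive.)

D must hold from j=4 onward; find where it first fails.
  j=4: holds
  j=5: holds
  j=6: fails
Holds on [4,5], so largest k = 1.

1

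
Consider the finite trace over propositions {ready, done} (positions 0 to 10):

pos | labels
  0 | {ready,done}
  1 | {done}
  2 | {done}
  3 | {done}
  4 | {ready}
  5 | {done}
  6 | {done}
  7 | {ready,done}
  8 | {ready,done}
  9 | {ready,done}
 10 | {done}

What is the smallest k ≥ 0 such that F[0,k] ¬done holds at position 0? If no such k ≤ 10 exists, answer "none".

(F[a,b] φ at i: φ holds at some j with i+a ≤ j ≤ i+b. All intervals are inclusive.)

4

Scan j = 0,1,… for ¬done:
  j=0: fails
  j=1: fails
  j=2: fails
  j=3: fails
  j=4: holds
First hit at j=4, so smallest k = 4-0 = 4.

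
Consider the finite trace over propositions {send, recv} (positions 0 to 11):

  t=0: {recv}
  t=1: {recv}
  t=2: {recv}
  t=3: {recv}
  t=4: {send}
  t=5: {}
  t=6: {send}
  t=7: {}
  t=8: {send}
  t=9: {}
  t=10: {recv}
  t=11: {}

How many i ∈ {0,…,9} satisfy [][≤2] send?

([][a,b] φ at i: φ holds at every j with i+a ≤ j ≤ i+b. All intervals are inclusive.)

Evaluate at each i in [0,9]:
  i=0: ✗ (fails at j=0)
  i=1: ✗ (fails at j=1)
  i=2: ✗ (fails at j=2)
  i=3: ✗ (fails at j=3)
  i=4: ✗ (fails at j=5)
  i=5: ✗ (fails at j=5)
  i=6: ✗ (fails at j=7)
  i=7: ✗ (fails at j=7)
  i=8: ✗ (fails at j=9)
  i=9: ✗ (fails at j=9)
Positions where it holds: {} → 0.

0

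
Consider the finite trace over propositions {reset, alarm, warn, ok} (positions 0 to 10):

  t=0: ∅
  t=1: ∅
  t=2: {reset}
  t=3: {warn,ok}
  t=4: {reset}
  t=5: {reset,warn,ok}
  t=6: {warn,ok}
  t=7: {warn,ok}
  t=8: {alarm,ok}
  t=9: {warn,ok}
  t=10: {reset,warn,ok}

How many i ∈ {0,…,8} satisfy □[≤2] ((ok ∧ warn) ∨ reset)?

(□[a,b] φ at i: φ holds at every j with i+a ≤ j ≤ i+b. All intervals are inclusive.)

Evaluate at each i in [0,8]:
  i=0: ✗ (fails at j=0)
  i=1: ✗ (fails at j=1)
  i=2: ✓ (all of [2,4])
  i=3: ✓ (all of [3,5])
  i=4: ✓ (all of [4,6])
  i=5: ✓ (all of [5,7])
  i=6: ✗ (fails at j=8)
  i=7: ✗ (fails at j=8)
  i=8: ✗ (fails at j=8)
Positions where it holds: {2, 3, 4, 5} → 4.

4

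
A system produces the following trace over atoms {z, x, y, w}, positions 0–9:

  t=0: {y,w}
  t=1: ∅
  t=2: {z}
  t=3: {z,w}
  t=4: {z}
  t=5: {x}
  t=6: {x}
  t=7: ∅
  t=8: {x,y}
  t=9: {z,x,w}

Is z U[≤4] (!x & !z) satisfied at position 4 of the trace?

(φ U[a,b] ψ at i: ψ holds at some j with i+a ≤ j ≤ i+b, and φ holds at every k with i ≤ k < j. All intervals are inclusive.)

Need some j in [4,8] with (!x & !z), and z at every k in [4,j-1].
  j=4: (!x & !z) false.
  j=5: (!x & !z) false.
  j=6: (!x & !z) false.
  j=7: (!x & !z) holds, but z fails at k=5 → not this j.
  j=8: (!x & !z) false.
No j in the window works → until fails.

False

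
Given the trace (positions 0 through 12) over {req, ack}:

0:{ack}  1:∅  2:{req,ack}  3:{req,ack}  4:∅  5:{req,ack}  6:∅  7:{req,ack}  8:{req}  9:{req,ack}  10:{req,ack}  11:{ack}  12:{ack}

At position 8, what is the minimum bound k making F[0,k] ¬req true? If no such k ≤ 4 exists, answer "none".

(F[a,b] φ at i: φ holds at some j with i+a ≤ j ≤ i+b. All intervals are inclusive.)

Scan j = 8,9,… for ¬req:
  j=8: fails
  j=9: fails
  j=10: fails
  j=11: holds
First hit at j=11, so smallest k = 11-8 = 3.

3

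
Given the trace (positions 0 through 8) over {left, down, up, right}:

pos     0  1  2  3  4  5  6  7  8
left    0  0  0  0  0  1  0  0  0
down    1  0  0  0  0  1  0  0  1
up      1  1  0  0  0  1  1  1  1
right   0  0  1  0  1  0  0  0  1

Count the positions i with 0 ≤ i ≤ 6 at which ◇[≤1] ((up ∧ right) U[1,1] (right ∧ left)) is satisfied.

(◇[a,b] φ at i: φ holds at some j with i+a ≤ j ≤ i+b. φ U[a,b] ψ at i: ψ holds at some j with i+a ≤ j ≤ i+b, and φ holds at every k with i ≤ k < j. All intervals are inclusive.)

0

Evaluate at each i in [0,6]:
  i=0: ✗ (none in [0,1])
  i=1: ✗ (none in [1,2])
  i=2: ✗ (none in [2,3])
  i=3: ✗ (none in [3,4])
  i=4: ✗ (none in [4,5])
  i=5: ✗ (none in [5,6])
  i=6: ✗ (none in [6,7])
Positions where it holds: {} → 0.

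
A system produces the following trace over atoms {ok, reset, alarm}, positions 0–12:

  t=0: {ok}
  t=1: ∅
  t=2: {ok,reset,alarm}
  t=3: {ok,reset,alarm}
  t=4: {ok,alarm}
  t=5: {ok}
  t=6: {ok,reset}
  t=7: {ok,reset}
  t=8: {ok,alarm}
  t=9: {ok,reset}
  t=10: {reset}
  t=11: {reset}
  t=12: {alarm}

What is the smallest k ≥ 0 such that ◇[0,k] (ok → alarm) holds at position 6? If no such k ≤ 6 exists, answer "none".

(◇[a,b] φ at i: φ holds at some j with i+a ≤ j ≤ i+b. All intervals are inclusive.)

Scan j = 6,7,… for (ok → alarm):
  j=6: fails
  j=7: fails
  j=8: holds
First hit at j=8, so smallest k = 8-6 = 2.

2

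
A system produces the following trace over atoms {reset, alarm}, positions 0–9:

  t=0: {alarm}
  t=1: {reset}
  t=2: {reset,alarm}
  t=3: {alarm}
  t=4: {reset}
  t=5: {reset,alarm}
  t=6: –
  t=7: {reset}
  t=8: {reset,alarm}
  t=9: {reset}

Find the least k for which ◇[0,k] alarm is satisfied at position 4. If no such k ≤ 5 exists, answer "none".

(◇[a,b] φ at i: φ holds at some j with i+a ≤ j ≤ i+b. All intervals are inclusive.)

Scan j = 4,5,… for alarm:
  j=4: fails
  j=5: holds
First hit at j=5, so smallest k = 5-4 = 1.

1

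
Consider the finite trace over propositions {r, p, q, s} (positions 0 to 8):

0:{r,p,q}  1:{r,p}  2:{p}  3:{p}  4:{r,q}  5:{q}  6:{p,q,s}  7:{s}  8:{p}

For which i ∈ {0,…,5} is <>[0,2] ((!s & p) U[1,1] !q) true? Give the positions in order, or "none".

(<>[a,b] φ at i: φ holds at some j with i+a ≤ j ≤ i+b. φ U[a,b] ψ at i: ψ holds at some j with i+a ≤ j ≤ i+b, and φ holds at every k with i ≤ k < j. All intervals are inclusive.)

0, 1, 2

Evaluate at each i in [0,5]:
  i=0: ✓ (witness j=0)
  i=1: ✓ (witness j=1)
  i=2: ✓ (witness j=2)
  i=3: ✗ (none in [3,5])
  i=4: ✗ (none in [4,6])
  i=5: ✗ (none in [5,7])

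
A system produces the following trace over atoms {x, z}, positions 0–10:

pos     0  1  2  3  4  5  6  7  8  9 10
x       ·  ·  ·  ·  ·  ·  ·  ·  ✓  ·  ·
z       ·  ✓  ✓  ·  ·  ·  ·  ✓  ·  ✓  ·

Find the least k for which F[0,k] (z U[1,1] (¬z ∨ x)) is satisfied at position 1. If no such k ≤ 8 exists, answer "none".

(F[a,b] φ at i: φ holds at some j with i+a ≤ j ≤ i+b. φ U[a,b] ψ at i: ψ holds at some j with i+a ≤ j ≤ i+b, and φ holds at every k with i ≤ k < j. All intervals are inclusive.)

Scan j = 1,2,… for (z U[1,1] (¬z ∨ x)):
  j=1: fails
  j=2: holds
First hit at j=2, so smallest k = 2-1 = 1.

1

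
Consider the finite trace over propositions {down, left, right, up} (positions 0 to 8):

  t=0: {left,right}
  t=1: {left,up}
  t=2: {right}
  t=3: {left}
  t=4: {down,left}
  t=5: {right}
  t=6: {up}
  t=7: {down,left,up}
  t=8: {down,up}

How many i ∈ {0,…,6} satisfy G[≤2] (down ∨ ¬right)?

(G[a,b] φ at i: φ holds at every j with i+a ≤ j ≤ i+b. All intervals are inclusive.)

Evaluate at each i in [0,6]:
  i=0: ✗ (fails at j=0)
  i=1: ✗ (fails at j=2)
  i=2: ✗ (fails at j=2)
  i=3: ✗ (fails at j=5)
  i=4: ✗ (fails at j=5)
  i=5: ✗ (fails at j=5)
  i=6: ✓ (all of [6,8])
Positions where it holds: {6} → 1.

1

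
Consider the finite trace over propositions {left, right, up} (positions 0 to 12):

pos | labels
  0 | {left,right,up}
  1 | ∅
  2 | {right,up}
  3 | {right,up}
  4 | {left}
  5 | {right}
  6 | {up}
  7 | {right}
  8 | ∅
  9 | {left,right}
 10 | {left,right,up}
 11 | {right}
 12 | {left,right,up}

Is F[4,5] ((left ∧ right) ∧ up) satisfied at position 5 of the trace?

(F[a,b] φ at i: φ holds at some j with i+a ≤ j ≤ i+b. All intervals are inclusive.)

Holds

Check ((left ∧ right) ∧ up) at each j in [9,10]:
  j=9: false
  j=10: true
Found at j=10 → formula holds.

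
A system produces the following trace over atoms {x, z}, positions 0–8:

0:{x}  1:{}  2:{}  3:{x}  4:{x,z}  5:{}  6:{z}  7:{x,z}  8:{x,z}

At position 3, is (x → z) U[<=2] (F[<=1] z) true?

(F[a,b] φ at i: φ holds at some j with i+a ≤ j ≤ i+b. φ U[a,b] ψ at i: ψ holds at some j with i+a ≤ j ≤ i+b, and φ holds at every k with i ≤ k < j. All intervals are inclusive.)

Need some j in [3,5] with F[<=1] z, and (x → z) at every k in [3,j-1].
  j=3: F[<=1] z holds; no prefix to check → satisfied.

Holds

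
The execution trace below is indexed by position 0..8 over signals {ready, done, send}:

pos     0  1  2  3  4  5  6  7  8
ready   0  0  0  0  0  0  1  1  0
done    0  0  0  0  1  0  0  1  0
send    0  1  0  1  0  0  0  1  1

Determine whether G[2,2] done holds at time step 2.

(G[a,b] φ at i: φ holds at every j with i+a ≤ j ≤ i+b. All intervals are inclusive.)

Check done at every j in [4,4]:
  j=4: true
All positions satisfy it → formula holds.

Holds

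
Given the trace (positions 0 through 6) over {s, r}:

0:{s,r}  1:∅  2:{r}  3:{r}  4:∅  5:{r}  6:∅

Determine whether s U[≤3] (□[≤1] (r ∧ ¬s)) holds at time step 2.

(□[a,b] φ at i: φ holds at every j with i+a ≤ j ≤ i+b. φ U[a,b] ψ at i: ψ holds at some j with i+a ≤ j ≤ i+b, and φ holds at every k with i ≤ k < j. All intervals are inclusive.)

Need some j in [2,5] with □[≤1] (r ∧ ¬s), and s at every k in [2,j-1].
  j=2: □[≤1] (r ∧ ¬s) holds; no prefix to check → satisfied.

Yes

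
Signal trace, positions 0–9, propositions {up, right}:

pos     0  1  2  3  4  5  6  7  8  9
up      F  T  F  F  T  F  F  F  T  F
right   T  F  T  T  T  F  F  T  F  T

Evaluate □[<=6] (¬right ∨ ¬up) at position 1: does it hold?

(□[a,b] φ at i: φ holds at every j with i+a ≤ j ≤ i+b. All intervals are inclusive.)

Check (¬right ∨ ¬up) at every j in [1,7]:
  j=1: true
  j=2: true
  j=3: true
  j=4: false
  j=5: true
  j=6: true
  j=7: true
Fails at j=4 → formula fails.

Does not hold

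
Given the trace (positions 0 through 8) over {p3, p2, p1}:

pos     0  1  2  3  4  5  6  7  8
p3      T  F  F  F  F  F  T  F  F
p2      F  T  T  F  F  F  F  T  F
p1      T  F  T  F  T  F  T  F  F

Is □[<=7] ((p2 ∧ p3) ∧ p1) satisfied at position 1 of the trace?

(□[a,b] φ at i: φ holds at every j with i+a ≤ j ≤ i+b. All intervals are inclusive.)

No

Check ((p2 ∧ p3) ∧ p1) at every j in [1,8]:
  j=1: false
  j=2: false
  j=3: false
  j=4: false
  j=5: false
  j=6: false
  j=7: false
  j=8: false
Fails at j=1 → formula fails.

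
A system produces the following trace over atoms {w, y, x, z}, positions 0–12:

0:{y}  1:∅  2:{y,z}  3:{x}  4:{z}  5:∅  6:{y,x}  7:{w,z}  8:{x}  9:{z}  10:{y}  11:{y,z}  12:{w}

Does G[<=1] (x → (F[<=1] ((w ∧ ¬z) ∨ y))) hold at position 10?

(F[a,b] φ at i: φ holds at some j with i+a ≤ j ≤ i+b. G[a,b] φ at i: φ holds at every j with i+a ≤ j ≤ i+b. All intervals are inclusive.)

True

Check (x → (F[<=1] ((w ∧ ¬z) ∨ y))) at every j in [10,11]:
  j=10: antecedent false → ✓
  j=11: antecedent false → ✓
All positions satisfy it → formula holds.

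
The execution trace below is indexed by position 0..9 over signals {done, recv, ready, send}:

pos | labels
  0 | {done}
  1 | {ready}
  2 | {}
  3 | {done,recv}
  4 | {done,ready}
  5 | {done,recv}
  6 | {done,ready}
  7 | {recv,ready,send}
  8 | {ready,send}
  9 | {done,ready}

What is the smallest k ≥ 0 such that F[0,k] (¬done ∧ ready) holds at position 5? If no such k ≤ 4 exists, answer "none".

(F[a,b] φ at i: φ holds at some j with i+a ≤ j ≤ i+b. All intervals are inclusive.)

2

Scan j = 5,6,… for (¬done ∧ ready):
  j=5: fails
  j=6: fails
  j=7: holds
First hit at j=7, so smallest k = 7-5 = 2.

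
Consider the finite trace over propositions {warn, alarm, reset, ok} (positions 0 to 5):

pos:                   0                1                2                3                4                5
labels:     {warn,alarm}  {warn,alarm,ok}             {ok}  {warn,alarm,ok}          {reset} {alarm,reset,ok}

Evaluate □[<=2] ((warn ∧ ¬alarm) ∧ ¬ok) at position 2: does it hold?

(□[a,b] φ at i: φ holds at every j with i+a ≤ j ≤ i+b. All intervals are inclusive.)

Check ((warn ∧ ¬alarm) ∧ ¬ok) at every j in [2,4]:
  j=2: false
  j=3: false
  j=4: false
Fails at j=2 → formula fails.

Does not hold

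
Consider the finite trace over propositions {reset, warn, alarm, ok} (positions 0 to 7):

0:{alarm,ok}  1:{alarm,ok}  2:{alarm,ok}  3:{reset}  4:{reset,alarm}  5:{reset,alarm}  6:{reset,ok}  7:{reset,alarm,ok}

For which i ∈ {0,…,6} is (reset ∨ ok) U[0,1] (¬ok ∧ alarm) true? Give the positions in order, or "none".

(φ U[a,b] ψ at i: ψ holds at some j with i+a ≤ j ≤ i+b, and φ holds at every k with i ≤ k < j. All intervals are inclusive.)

3, 4, 5

Evaluate at each i in [0,6]:
  i=0: ✗ (no rhs in [0,1])
  i=1: ✗ (no rhs in [1,2])
  i=2: ✗ (no rhs in [2,3])
  i=3: ✓ (rhs at j=4; lhs holds on [3,3])
  i=4: ✓ (rhs at j=4)
  i=5: ✓ (rhs at j=5)
  i=6: ✗ (no rhs in [6,7])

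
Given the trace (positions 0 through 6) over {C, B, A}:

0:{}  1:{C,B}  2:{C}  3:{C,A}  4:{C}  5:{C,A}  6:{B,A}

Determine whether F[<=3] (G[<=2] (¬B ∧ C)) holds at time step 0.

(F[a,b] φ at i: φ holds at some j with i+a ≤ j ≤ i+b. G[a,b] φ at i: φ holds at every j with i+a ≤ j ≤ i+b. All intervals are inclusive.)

Check G[<=2] (¬B ∧ C) at each j in [0,3]:
  j=0: fails at 0
  j=1: fails at 1
  j=2: holds on [2,4]
  j=3: holds on [3,5]
Found at j=2 → formula holds.

True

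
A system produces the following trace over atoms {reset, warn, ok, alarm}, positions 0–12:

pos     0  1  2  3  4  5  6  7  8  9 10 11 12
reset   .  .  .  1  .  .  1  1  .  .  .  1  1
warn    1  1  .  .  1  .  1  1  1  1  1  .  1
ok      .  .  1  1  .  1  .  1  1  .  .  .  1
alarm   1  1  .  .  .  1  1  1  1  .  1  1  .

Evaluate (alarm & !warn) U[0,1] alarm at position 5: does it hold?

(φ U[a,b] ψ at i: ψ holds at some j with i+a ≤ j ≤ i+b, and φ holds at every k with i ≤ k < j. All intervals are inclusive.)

Need some j in [5,6] with alarm, and (alarm & !warn) at every k in [5,j-1].
  j=5: alarm holds; no prefix to check → satisfied.

True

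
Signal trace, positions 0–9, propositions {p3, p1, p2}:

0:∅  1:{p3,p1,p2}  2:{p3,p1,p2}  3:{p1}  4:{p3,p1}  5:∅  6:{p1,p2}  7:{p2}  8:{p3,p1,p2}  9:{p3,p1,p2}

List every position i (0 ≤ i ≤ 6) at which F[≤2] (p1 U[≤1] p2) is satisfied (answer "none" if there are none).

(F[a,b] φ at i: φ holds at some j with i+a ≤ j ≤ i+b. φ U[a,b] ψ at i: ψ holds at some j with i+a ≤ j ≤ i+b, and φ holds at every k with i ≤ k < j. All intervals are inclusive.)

0, 1, 2, 4, 5, 6

Evaluate at each i in [0,6]:
  i=0: ✓ (witness j=1)
  i=1: ✓ (witness j=1)
  i=2: ✓ (witness j=2)
  i=3: ✗ (none in [3,5])
  i=4: ✓ (witness j=6)
  i=5: ✓ (witness j=6)
  i=6: ✓ (witness j=6)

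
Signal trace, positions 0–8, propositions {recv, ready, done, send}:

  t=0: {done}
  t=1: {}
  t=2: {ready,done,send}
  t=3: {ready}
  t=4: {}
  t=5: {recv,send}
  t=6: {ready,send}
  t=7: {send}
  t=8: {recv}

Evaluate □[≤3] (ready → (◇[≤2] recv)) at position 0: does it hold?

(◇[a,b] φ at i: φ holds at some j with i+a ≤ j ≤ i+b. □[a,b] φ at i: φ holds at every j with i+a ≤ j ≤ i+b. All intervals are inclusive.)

Check (ready → (◇[≤2] recv)) at every j in [0,3]:
  j=0: antecedent false → ✓
  j=1: antecedent false → ✓
  j=2: antecedent true; consequent fails (none in [2,4]) → ✗
  j=3: antecedent true; consequent holds (witness at 5) → ✓
Fails at j=2 → formula fails.

False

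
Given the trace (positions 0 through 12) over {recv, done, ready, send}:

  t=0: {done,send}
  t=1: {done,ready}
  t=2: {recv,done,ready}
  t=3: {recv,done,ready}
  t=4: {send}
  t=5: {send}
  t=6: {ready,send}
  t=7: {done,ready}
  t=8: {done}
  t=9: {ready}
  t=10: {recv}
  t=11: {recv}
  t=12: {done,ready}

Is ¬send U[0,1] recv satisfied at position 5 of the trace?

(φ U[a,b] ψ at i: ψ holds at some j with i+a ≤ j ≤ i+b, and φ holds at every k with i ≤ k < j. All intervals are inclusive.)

False

Need some j in [5,6] with recv, and ¬send at every k in [5,j-1].
  j=5: recv false.
  j=6: recv false.
No j in the window works → until fails.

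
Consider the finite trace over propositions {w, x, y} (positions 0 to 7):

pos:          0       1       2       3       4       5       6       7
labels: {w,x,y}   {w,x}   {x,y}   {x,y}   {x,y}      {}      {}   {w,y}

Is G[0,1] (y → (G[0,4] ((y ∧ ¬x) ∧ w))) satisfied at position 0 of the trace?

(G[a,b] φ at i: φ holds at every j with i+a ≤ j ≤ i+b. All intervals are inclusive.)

Check (y → (G[0,4] ((y ∧ ¬x) ∧ w))) at every j in [0,1]:
  j=0: antecedent true; consequent fails at 0 → ✗
  j=1: antecedent false → ✓
Fails at j=0 → formula fails.

Does not hold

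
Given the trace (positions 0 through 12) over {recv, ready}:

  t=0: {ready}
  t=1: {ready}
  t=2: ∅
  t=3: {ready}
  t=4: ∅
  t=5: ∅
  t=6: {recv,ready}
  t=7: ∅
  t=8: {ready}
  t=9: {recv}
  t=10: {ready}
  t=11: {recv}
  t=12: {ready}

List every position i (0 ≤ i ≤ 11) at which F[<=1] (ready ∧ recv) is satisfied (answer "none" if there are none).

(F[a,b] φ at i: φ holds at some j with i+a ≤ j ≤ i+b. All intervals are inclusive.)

5, 6

Evaluate at each i in [0,11]:
  i=0: ✗ (none in [0,1])
  i=1: ✗ (none in [1,2])
  i=2: ✗ (none in [2,3])
  i=3: ✗ (none in [3,4])
  i=4: ✗ (none in [4,5])
  i=5: ✓ (witness j=6)
  i=6: ✓ (witness j=6)
  i=7: ✗ (none in [7,8])
  i=8: ✗ (none in [8,9])
  i=9: ✗ (none in [9,10])
  i=10: ✗ (none in [10,11])
  i=11: ✗ (none in [11,12])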